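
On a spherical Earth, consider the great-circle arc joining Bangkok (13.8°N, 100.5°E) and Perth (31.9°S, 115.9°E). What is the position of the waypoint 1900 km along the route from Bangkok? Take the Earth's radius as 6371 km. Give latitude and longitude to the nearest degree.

From cos δ = sin φ₁ sin φ₂ + cos φ₁ cos φ₂ cos Δλ, the central angle is δ ≈ 0.838 rad (48.0°). The total great-circle distance is δ·R ≈ 0.838 × 6371 ≈ 5340 km, so the target fraction is f = 1900/5340 ≈ 0.356.
Interpolate at f ≈ 0.356 with slerp weights a = sin((1−f)δ)/sin δ ≈ 0.692, b = sin(fδ)/sin δ ≈ 0.395.
p = a·p₁ + b·p₂ ≈ (-0.269, 0.962, -0.044); φ = arcsin(p_z) ≈ -2.52°, λ = atan2(p_y, p_x) ≈ 105.62°.

≈ (3°S, 106°E)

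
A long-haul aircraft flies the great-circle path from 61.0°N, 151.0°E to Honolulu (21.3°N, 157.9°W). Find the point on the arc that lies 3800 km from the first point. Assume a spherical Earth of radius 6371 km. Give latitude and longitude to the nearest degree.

Write both endpoints as unit vectors p₁, p₂ with components (cos φ cos λ, cos φ sin λ, sin φ).
The central angle between the endpoints is δ = arccos(p₁·p₂) ≈ 0.926 rad (53.0°). The total great-circle distance is δ·R ≈ 0.926 × 6371 ≈ 5897 km, so the target fraction is f = 3800/5897 ≈ 0.644.
Interpolate at f ≈ 0.644 with slerp weights a = sin((1−f)δ)/sin δ ≈ 0.405, b = sin(fδ)/sin δ ≈ 0.703.
p = a·p₁ + b·p₂ ≈ (-0.778, -0.151, 0.609); φ = arcsin(p_z) ≈ 37.53°, λ = atan2(p_y, p_x) ≈ -169.00°.

≈ 38°N, 169°W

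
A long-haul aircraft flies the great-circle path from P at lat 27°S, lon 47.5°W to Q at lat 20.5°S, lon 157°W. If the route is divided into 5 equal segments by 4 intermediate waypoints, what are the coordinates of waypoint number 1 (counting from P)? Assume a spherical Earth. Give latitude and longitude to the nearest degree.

Convert each endpoint to a unit vector on the sphere (x = cos φ cos λ, y = cos φ sin λ, z = sin φ).
The central angle between the endpoints is δ = arccos(p₁·p₂) ≈ 1.691 rad (96.9°).
Interpolate at f = 1/5 with slerp weights a = sin((1−f)δ)/sin δ ≈ 0.983, b = sin(fδ)/sin δ ≈ 0.334.
p = a·p₁ + b·p₂ ≈ (0.304, -0.768, -0.563); φ = arcsin(p_z) ≈ -34.29°, λ = atan2(p_y, p_x) ≈ -68.42°.

≈ lat 34°S, lon 68°W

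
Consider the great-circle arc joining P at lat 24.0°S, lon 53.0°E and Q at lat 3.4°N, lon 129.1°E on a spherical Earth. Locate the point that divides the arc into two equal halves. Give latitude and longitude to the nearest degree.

From cos δ = sin φ₁ sin φ₂ + cos φ₁ cos φ₂ cos Δλ, the central angle is δ ≈ 1.375 rad (78.8°).
Interpolate at f = 1/2 with slerp weights a = sin((1−f)δ)/sin δ ≈ 0.647, b = sin(fδ)/sin δ ≈ 0.647.
p = a·p₁ + b·p₂ ≈ (-0.052, 0.973, -0.225); φ = arcsin(p_z) ≈ -12.99°, λ = atan2(p_y, p_x) ≈ 93.04°.

≈ lat 13°S, lon 93°E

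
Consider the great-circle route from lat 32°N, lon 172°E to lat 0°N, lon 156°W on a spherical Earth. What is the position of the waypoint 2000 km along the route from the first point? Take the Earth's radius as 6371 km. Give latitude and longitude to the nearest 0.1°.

≈ lat 19.6°N, lon 173.5°W

Write both endpoints as unit vectors p₁, p₂ with components (cos φ cos λ, cos φ sin λ, sin φ).
The central angle between the endpoints is δ = arccos(p₁·p₂) ≈ 0.768 rad (44.0°). The total great-circle distance is δ·R ≈ 0.768 × 6371 ≈ 4894 km, so the target fraction is f = 2000/4894 ≈ 0.409.
Interpolate at f ≈ 0.409 with slerp weights a = sin((1−f)δ)/sin δ ≈ 0.632, b = sin(fδ)/sin δ ≈ 0.444.
p = a·p₁ + b·p₂ ≈ (-0.936, -0.106, 0.335); φ = arcsin(p_z) ≈ 19.55°, λ = atan2(p_y, p_x) ≈ -173.53°.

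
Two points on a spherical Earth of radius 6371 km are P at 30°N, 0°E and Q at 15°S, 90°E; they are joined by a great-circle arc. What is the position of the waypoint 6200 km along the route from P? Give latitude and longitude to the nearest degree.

Convert each endpoint to a unit vector on the sphere (x = cos φ cos λ, y = cos φ sin λ, z = sin φ).
The central angle between the endpoints is δ = arccos(p₁·p₂) ≈ 1.701 rad (97.4°). The total great-circle distance is δ·R ≈ 1.701 × 6371 ≈ 10834 km, so the target fraction is f = 6200/10834 ≈ 0.572.
Interpolate at f ≈ 0.572 with slerp weights a = sin((1−f)δ)/sin δ ≈ 0.671, b = sin(fδ)/sin δ ≈ 0.834.
p = a·p₁ + b·p₂ ≈ (0.581, 0.805, 0.120); φ = arcsin(p_z) ≈ 6.86°, λ = atan2(p_y, p_x) ≈ 54.20°.

≈ 7°N, 54°E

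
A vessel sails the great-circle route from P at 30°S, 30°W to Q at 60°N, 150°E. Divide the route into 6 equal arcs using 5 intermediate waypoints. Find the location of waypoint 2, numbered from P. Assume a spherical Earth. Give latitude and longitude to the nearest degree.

≈ 20°N, 30°W

Convert each endpoint to a unit vector on the sphere (x = cos φ cos λ, y = cos φ sin λ, z = sin φ).
The central angle between the endpoints is δ = arccos(p₁·p₂) ≈ 2.618 rad (150.0°).
Interpolate at f = 2/6 with slerp weights a = sin((1−f)δ)/sin δ ≈ 1.970, b = sin(fδ)/sin δ ≈ 1.532.
p = a·p₁ + b·p₂ ≈ (0.814, -0.470, 0.342); φ = arcsin(p_z) ≈ 20.00°, λ = atan2(p_y, p_x) ≈ -30.00°.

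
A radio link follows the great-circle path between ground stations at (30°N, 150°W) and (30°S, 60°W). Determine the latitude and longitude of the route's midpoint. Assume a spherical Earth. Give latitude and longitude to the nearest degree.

≈ (0°N, 105°W)

Write both endpoints as unit vectors p₁, p₂ with components (cos φ cos λ, cos φ sin λ, sin φ).
The central angle between the endpoints is δ = arccos(p₁·p₂) ≈ 1.823 rad (104.5°).
Interpolate at f = 1/2 with slerp weights a = sin((1−f)δ)/sin δ ≈ 0.816, b = sin(fδ)/sin δ ≈ 0.816.
p = a·p₁ + b·p₂ ≈ (-0.259, -0.966, 0.000); φ = arcsin(p_z) ≈ 0.00°, λ = atan2(p_y, p_x) ≈ -105.00°.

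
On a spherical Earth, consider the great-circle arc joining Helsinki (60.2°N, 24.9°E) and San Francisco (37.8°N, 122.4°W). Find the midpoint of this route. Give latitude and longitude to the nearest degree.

≈ 73°N, 87°W

The haversine formula gives a central angle δ ≈ 1.368 rad (78.4°) between the endpoints.
Interpolate at f = 1/2 with slerp weights a = sin((1−f)δ)/sin δ ≈ 0.645, b = sin(fδ)/sin δ ≈ 0.645.
p = a·p₁ + b·p₂ ≈ (0.018, -0.295, 0.955); φ = arcsin(p_z) ≈ 72.79°, λ = atan2(p_y, p_x) ≈ -86.58°.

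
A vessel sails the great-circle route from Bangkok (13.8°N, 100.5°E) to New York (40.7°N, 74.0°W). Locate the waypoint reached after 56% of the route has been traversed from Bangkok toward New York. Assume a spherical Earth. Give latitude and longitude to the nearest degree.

≈ 82°N, 62°E

Convert each endpoint to a unit vector on the sphere (x = cos φ cos λ, y = cos φ sin λ, z = sin φ).
The central angle between the endpoints is δ = arccos(p₁·p₂) ≈ 2.186 rad (125.3°).
Interpolate at f = 0.56 with slerp weights a = sin((1−f)δ)/sin δ ≈ 1.005, b = sin(fδ)/sin δ ≈ 1.152.
p = a·p₁ + b·p₂ ≈ (0.063, 0.120, 0.991); φ = arcsin(p_z) ≈ 82.22°, λ = atan2(p_y, p_x) ≈ 62.29°.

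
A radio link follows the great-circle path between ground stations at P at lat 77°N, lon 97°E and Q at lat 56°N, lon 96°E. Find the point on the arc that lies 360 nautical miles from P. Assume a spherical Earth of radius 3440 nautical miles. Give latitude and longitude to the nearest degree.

≈ lat 71°N, lon 96°E

Write both endpoints as unit vectors p₁, p₂ with components (cos φ cos λ, cos φ sin λ, sin φ).
The central angle between the endpoints is δ = arccos(p₁·p₂) ≈ 0.367 rad (21.0°). The total great-circle distance is δ·R ≈ 0.367 × 3440 ≈ 1261 nmi, so the target fraction is f = 360/1261 ≈ 0.285.
Interpolate at f ≈ 0.285 with slerp weights a = sin((1−f)δ)/sin δ ≈ 0.722, b = sin(fδ)/sin δ ≈ 0.291.
p = a·p₁ + b·p₂ ≈ (-0.037, 0.323, 0.946); φ = arcsin(p_z) ≈ 71.01°, λ = atan2(p_y, p_x) ≈ 96.50°.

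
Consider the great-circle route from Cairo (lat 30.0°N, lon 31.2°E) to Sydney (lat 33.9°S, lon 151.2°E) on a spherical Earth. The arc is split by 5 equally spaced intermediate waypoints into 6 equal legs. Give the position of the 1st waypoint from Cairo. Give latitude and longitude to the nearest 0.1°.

Convert each endpoint to a unit vector on the sphere (x = cos φ cos λ, y = cos φ sin λ, z = sin φ).
The central angle between the endpoints is δ = arccos(p₁·p₂) ≈ 2.263 rad (129.7°).
Interpolate at f = 1/6 with slerp weights a = sin((1−f)δ)/sin δ ≈ 1.235, b = sin(fδ)/sin δ ≈ 0.478.
p = a·p₁ + b·p₂ ≈ (0.567, 0.745, 0.351); φ = arcsin(p_z) ≈ 20.53°, λ = atan2(p_y, p_x) ≈ 52.74°.

≈ lat 20.5°N, lon 52.7°E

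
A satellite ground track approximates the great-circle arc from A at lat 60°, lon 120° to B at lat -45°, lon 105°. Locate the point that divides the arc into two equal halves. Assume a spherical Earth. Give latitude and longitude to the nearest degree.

≈ lat 8°, lon 111°

From cos δ = sin φ₁ sin φ₂ + cos φ₁ cos φ₂ cos Δλ, the central angle is δ ≈ 1.845 rad (105.7°).
Interpolate at f = 1/2 with slerp weights a = sin((1−f)δ)/sin δ ≈ 0.828, b = sin(fδ)/sin δ ≈ 0.828.
p = a·p₁ + b·p₂ ≈ (-0.359, 0.924, 0.132); φ = arcsin(p_z) ≈ 7.56°, λ = atan2(p_y, p_x) ≈ 111.21°.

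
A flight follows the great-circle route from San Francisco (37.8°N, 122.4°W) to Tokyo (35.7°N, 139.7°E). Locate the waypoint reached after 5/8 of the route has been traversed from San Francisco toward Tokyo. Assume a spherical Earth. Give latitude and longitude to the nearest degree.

Convert each endpoint to a unit vector on the sphere (x = cos φ cos λ, y = cos φ sin λ, z = sin φ).
The central angle between the endpoints is δ = arccos(p₁·p₂) ≈ 1.298 rad (74.4°).
Interpolate at f = 5/8 with slerp weights a = sin((1−f)δ)/sin δ ≈ 0.486, b = sin(fδ)/sin δ ≈ 0.753.
p = a·p₁ + b·p₂ ≈ (-0.672, 0.071, 0.737); φ = arcsin(p_z) ≈ 47.48°, λ = atan2(p_y, p_x) ≈ 173.93°.

≈ 47°N, 174°E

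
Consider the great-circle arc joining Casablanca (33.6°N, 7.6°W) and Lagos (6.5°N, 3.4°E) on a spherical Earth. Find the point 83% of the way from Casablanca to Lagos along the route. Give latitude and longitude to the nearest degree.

Convert each endpoint to a unit vector on the sphere (x = cos φ cos λ, y = cos φ sin λ, z = sin φ).
The central angle between the endpoints is δ = arccos(p₁·p₂) ≈ 0.505 rad (29.0°).
Interpolate at f = 0.83 with slerp weights a = sin((1−f)δ)/sin δ ≈ 0.177, b = sin(fδ)/sin δ ≈ 0.841.
p = a·p₁ + b·p₂ ≈ (0.981, 0.030, 0.193); φ = arcsin(p_z) ≈ 11.15°, λ = atan2(p_y, p_x) ≈ 1.75°.

≈ 11°N, 2°E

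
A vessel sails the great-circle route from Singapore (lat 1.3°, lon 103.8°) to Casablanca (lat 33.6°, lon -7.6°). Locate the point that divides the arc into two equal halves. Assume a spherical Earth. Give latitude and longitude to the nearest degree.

≈ lat 29°, lon 56°

Convert each endpoint to a unit vector on the sphere (x = cos φ cos λ, y = cos φ sin λ, z = sin φ).
The central angle between the endpoints is δ = arccos(p₁·p₂) ≈ 1.866 rad (106.9°).
Interpolate at f = 1/2 with slerp weights a = sin((1−f)δ)/sin δ ≈ 0.840, b = sin(fδ)/sin δ ≈ 0.840.
p = a·p₁ + b·p₂ ≈ (0.493, 0.723, 0.484); φ = arcsin(p_z) ≈ 28.94°, λ = atan2(p_y, p_x) ≈ 55.70°.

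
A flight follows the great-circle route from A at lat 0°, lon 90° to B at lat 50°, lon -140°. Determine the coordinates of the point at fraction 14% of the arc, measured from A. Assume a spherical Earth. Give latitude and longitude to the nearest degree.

≈ lat 13°, lon 99°

Convert each endpoint to a unit vector on the sphere (x = cos φ cos λ, y = cos φ sin λ, z = sin φ).
The central angle between the endpoints is δ = arccos(p₁·p₂) ≈ 1.997 rad (114.4°).
Interpolate at f = 0.14 with slerp weights a = sin((1−f)δ)/sin δ ≈ 1.086, b = sin(fδ)/sin δ ≈ 0.303.
p = a·p₁ + b·p₂ ≈ (-0.149, 0.961, 0.232); φ = arcsin(p_z) ≈ 13.42°, λ = atan2(p_y, p_x) ≈ 98.82°.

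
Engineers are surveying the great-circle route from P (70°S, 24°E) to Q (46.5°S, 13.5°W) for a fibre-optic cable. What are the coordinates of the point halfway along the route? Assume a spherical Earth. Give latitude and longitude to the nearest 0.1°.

≈ (59.5°S, 1.3°W)

Convert each endpoint to a unit vector on the sphere (x = cos φ cos λ, y = cos φ sin λ, z = sin φ).
The central angle between the endpoints is δ = arccos(p₁·p₂) ≈ 0.519 rad (29.7°).
Interpolate at f = 1/2 with slerp weights a = sin((1−f)δ)/sin δ ≈ 0.517, b = sin(fδ)/sin δ ≈ 0.517.
p = a·p₁ + b·p₂ ≈ (0.508, -0.011, -0.861); φ = arcsin(p_z) ≈ -59.47°, λ = atan2(p_y, p_x) ≈ -1.26°.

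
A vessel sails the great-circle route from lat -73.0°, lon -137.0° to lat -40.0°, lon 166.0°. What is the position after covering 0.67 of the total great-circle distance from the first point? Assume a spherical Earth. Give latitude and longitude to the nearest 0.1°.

≈ lat -52.8°, lon 174.4°

Convert each endpoint to a unit vector on the sphere (x = cos φ cos λ, y = cos φ sin λ, z = sin φ).
The central angle between the endpoints is δ = arccos(p₁·p₂) ≈ 0.743 rad (42.6°).
Interpolate at f = 0.67 with slerp weights a = sin((1−f)δ)/sin δ ≈ 0.359, b = sin(fδ)/sin δ ≈ 0.706.
p = a·p₁ + b·p₂ ≈ (-0.601, 0.059, -0.797); φ = arcsin(p_z) ≈ -52.83°, λ = atan2(p_y, p_x) ≈ 174.37°.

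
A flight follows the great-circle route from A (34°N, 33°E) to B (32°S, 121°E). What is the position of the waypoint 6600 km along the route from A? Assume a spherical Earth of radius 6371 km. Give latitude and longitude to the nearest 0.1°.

Write both endpoints as unit vectors p₁, p₂ with components (cos φ cos λ, cos φ sin λ, sin φ).
The central angle between the endpoints is δ = arccos(p₁·p₂) ≈ 1.846 rad (105.8°). The total great-circle distance is δ·R ≈ 1.846 × 6371 ≈ 11761 km, so the target fraction is f = 6600/11761 ≈ 0.561.
Interpolate at f ≈ 0.561 with slerp weights a = sin((1−f)δ)/sin δ ≈ 0.753, b = sin(fδ)/sin δ ≈ 0.894.
p = a·p₁ + b·p₂ ≈ (0.133, 0.990, -0.053); φ = arcsin(p_z) ≈ -3.03°, λ = atan2(p_y, p_x) ≈ 82.35°.

≈ (3.0°S, 82.4°E)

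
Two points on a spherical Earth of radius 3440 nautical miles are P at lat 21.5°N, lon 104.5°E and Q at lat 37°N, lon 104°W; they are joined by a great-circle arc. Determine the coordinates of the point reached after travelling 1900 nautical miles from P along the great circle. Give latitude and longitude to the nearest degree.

From cos δ = sin φ₁ sin φ₂ + cos φ₁ cos φ₂ cos Δλ, the central angle is δ ≈ 2.018 rad (115.6°). The total great-circle distance is δ·R ≈ 2.018 × 3440 ≈ 6942 nmi, so the target fraction is f = 1900/6942 ≈ 0.274.
Interpolate at f ≈ 0.274 with slerp weights a = sin((1−f)δ)/sin δ ≈ 1.103, b = sin(fδ)/sin δ ≈ 0.582.
p = a·p₁ + b·p₂ ≈ (-0.369, 0.543, 0.754); φ = arcsin(p_z) ≈ 48.98°, λ = atan2(p_y, p_x) ≈ 124.24°.

≈ lat 49°N, lon 124°E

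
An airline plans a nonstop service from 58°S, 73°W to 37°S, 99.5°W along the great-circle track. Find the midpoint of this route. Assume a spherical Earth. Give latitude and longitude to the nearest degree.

The haversine formula gives a central angle δ ≈ 0.475 rad (27.2°) between the endpoints.
Interpolate at f = 1/2 with slerp weights a = sin((1−f)δ)/sin δ ≈ 0.514, b = sin(fδ)/sin δ ≈ 0.514.
p = a·p₁ + b·p₂ ≈ (0.012, -0.666, -0.746); φ = arcsin(p_z) ≈ -48.24°, λ = atan2(p_y, p_x) ≈ -88.98°.

≈ 48°S, 89°W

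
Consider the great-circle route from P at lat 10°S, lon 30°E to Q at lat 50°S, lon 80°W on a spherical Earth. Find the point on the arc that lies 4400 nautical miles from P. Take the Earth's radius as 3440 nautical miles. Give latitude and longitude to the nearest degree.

Write both endpoints as unit vectors p₁, p₂ with components (cos φ cos λ, cos φ sin λ, sin φ).
The central angle between the endpoints is δ = arccos(p₁·p₂) ≈ 1.654 rad (94.8°). The total great-circle distance is δ·R ≈ 1.654 × 3440 ≈ 5691 nmi, so the target fraction is f = 4400/5691 ≈ 0.773.
Interpolate at f ≈ 0.773 with slerp weights a = sin((1−f)δ)/sin δ ≈ 0.368, b = sin(fδ)/sin δ ≈ 0.961.
p = a·p₁ + b·p₂ ≈ (0.421, -0.427, -0.800); φ = arcsin(p_z) ≈ -53.14°, λ = atan2(p_y, p_x) ≈ -45.42°.

≈ lat 53°S, lon 45°W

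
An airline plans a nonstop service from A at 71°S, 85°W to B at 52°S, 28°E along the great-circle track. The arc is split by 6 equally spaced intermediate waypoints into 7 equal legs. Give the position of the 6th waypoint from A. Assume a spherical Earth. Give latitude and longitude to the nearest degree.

Convert each endpoint to a unit vector on the sphere (x = cos φ cos λ, y = cos φ sin λ, z = sin φ).
The central angle between the endpoints is δ = arccos(p₁·p₂) ≈ 0.841 rad (48.2°).
Interpolate at f = 6/7 with slerp weights a = sin((1−f)δ)/sin δ ≈ 0.161, b = sin(fδ)/sin δ ≈ 0.886.
p = a·p₁ + b·p₂ ≈ (0.486, 0.204, -0.850); φ = arcsin(p_z) ≈ -58.20°, λ = atan2(p_y, p_x) ≈ 22.75°.

≈ 58°S, 23°E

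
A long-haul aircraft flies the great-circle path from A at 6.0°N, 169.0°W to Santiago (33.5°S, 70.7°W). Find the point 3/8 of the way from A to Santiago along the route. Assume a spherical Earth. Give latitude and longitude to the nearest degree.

≈ 14°S, 137°W

The haversine formula gives a central angle δ ≈ 1.749 rad (100.2°) between the endpoints.
Interpolate at f = 3/8 with slerp weights a = sin((1−f)δ)/sin δ ≈ 0.902, b = sin(fδ)/sin δ ≈ 0.620.
p = a·p₁ + b·p₂ ≈ (-0.710, -0.659, -0.248); φ = arcsin(p_z) ≈ -14.34°, λ = atan2(p_y, p_x) ≈ -137.14°.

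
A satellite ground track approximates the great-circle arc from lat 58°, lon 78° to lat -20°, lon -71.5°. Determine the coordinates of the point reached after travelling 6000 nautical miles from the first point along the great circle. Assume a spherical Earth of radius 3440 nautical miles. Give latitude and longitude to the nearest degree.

≈ lat 13°, lon -58°

From cos δ = sin φ₁ sin φ₂ + cos φ₁ cos φ₂ cos Δλ, the central angle is δ ≈ 2.373 rad (136.0°). The total great-circle distance is δ·R ≈ 2.373 × 3440 ≈ 8164 nmi, so the target fraction is f = 6000/8164 ≈ 0.735.
Interpolate at f ≈ 0.735 with slerp weights a = sin((1−f)δ)/sin δ ≈ 0.847, b = sin(fδ)/sin δ ≈ 1.417.
p = a·p₁ + b·p₂ ≈ (0.516, -0.824, 0.233); φ = arcsin(p_z) ≈ 13.49°, λ = atan2(p_y, p_x) ≈ -57.95°.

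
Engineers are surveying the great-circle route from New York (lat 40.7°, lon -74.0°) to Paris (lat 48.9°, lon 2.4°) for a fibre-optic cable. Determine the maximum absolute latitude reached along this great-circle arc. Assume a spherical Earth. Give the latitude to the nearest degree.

≈ 52°

The great circle lies in the plane with unit normal n̂ = (p₁ × p₂)/|p₁ × p₂|.
Here n̂_z ≈ +0.610; the vertex latitude is φ_max = arccos|n̂_z| ≈ 52.4°.
Check via Clairaut: cos φ_max = |cos φ₁| · sin C = cos(40.7°)·sin(53.6°) ≈ 0.610, again giving ≈ 52.4°.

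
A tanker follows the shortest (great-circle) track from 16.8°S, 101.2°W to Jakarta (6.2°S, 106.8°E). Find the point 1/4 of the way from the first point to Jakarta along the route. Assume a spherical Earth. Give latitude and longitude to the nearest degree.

Write both endpoints as unit vectors p₁, p₂ with components (cos φ cos λ, cos φ sin λ, sin φ).
The central angle between the endpoints is δ = arccos(p₁·p₂) ≈ 2.513 rad (144.0°).
Interpolate at f = 1/4 with slerp weights a = sin((1−f)δ)/sin δ ≈ 1.618, b = sin(fδ)/sin δ ≈ 1.000.
p = a·p₁ + b·p₂ ≈ (-0.588, -0.568, -0.576); φ = arcsin(p_z) ≈ -35.15°, λ = atan2(p_y, p_x) ≈ -136.02°.

≈ 35°S, 136°W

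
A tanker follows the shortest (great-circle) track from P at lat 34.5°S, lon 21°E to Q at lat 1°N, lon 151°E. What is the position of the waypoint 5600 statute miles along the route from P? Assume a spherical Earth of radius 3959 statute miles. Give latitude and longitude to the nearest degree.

Convert each endpoint to a unit vector on the sphere (x = cos φ cos λ, y = cos φ sin λ, z = sin φ).
The central angle between the endpoints is δ = arccos(p₁·p₂) ≈ 2.141 rad (122.7°). The total great-circle distance is δ·R ≈ 2.141 × 3959 ≈ 8475 mi, so the target fraction is f = 5600/8475 ≈ 0.661.
Interpolate at f ≈ 0.661 with slerp weights a = sin((1−f)δ)/sin δ ≈ 0.789, b = sin(fδ)/sin δ ≈ 1.173.
p = a·p₁ + b·p₂ ≈ (-0.419, 0.802, -0.426); φ = arcsin(p_z) ≈ -25.23°, λ = atan2(p_y, p_x) ≈ 117.61°.

≈ lat 25°S, lon 118°E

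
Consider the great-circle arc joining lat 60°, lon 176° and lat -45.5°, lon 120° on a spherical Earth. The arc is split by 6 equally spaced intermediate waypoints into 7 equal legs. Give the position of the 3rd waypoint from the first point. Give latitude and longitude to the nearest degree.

≈ lat 16°, lon 146°

Convert each endpoint to a unit vector on the sphere (x = cos φ cos λ, y = cos φ sin λ, z = sin φ).
The central angle between the endpoints is δ = arccos(p₁·p₂) ≈ 2.006 rad (114.9°).
Interpolate at f = 3/7 with slerp weights a = sin((1−f)δ)/sin δ ≈ 1.005, b = sin(fδ)/sin δ ≈ 0.836.
p = a·p₁ + b·p₂ ≈ (-0.794, 0.542, 0.274); φ = arcsin(p_z) ≈ 15.92°, λ = atan2(p_y, p_x) ≈ 145.67°.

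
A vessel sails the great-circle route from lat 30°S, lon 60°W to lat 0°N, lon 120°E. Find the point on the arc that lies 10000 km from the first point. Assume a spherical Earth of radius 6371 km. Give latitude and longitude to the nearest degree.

≈ lat 60°S, lon 120°E

From cos δ = sin φ₁ sin φ₂ + cos φ₁ cos φ₂ cos Δλ, the central angle is δ ≈ 2.618 rad (150.0°). The total great-circle distance is δ·R ≈ 2.618 × 6371 ≈ 16679 km, so the target fraction is f = 10000/16679 ≈ 0.600.
Interpolate at f ≈ 0.600 with slerp weights a = sin((1−f)δ)/sin δ ≈ 1.733, b = sin(fδ)/sin δ ≈ 2.000.
p = a·p₁ + b·p₂ ≈ (-0.249, 0.432, -0.867); φ = arcsin(p_z) ≈ -60.07°, λ = atan2(p_y, p_x) ≈ 120.00°.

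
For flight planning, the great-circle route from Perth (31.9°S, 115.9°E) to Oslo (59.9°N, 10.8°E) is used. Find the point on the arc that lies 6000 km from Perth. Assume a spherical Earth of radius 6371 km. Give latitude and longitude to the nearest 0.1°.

≈ 14.1°N, 86.5°E

Convert each endpoint to a unit vector on the sphere (x = cos φ cos λ, y = cos φ sin λ, z = sin φ).
The central angle between the endpoints is δ = arccos(p₁·p₂) ≈ 2.175 rad (124.6°). The total great-circle distance is δ·R ≈ 2.175 × 6371 ≈ 13857 km, so the target fraction is f = 6000/13857 ≈ 0.433.
Interpolate at f ≈ 0.433 with slerp weights a = sin((1−f)δ)/sin δ ≈ 1.147, b = sin(fδ)/sin δ ≈ 0.983.
p = a·p₁ + b·p₂ ≈ (0.059, 0.968, 0.244); φ = arcsin(p_z) ≈ 14.13°, λ = atan2(p_y, p_x) ≈ 86.52°.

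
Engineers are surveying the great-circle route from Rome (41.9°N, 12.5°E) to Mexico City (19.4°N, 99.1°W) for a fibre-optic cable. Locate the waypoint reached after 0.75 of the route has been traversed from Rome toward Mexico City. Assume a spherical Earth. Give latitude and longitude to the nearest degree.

≈ 35°N, 80°W

Write both endpoints as unit vectors p₁, p₂ with components (cos φ cos λ, cos φ sin λ, sin φ).
The central angle between the endpoints is δ = arccos(p₁·p₂) ≈ 1.607 rad (92.1°).
Interpolate at f = 0.75 with slerp weights a = sin((1−f)δ)/sin δ ≈ 0.391, b = sin(fδ)/sin δ ≈ 0.935.
p = a·p₁ + b·p₂ ≈ (0.145, -0.807, 0.572); φ = arcsin(p_z) ≈ 34.88°, λ = atan2(p_y, p_x) ≈ -79.82°.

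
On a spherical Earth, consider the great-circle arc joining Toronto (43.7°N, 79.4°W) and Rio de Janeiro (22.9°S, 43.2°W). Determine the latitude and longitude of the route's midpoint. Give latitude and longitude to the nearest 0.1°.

≈ 10.9°N, 59.0°W

Convert each endpoint to a unit vector on the sphere (x = cos φ cos λ, y = cos φ sin λ, z = sin φ).
The central angle between the endpoints is δ = arccos(p₁·p₂) ≈ 1.299 rad (74.4°).
Interpolate at f = 1/2 with slerp weights a = sin((1−f)δ)/sin δ ≈ 0.628, b = sin(fδ)/sin δ ≈ 0.628.
p = a·p₁ + b·p₂ ≈ (0.505, -0.842, 0.189); φ = arcsin(p_z) ≈ 10.92°, λ = atan2(p_y, p_x) ≈ -59.04°.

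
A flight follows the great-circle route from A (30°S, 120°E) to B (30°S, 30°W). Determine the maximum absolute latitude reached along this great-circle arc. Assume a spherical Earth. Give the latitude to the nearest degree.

The great circle lies in the plane with unit normal n̂ = (p₁ × p₂)/|p₁ × p₂|.
Here n̂_z ≈ -0.409; the vertex latitude is φ_max = arccos|n̂_z| ≈ 65.9°.

≈ 66°S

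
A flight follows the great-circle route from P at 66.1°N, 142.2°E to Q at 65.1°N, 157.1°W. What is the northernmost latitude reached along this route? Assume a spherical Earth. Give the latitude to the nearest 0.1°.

The great circle lies in the plane with unit normal n̂ = (p₁ × p₂)/|p₁ × p₂|.
Here n̂_z ≈ +0.364; the vertex latitude is φ_max = arccos|n̂_z| ≈ 68.6°.
Check via Clairaut: cos φ_max = |cos φ₁| · sin C = cos(66.1°)·sin(64.0°) ≈ 0.364, again giving ≈ 68.6°.

≈ 68.6°N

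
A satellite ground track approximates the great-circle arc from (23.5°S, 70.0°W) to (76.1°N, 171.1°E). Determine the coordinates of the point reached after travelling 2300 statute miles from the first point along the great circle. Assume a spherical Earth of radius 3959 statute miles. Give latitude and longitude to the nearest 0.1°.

≈ (8.9°N, 77.7°W)

Convert each endpoint to a unit vector on the sphere (x = cos φ cos λ, y = cos φ sin λ, z = sin φ).
The central angle between the endpoints is δ = arccos(p₁·p₂) ≈ 2.087 rad (119.6°). The total great-circle distance is δ·R ≈ 2.087 × 3959 ≈ 8262 mi, so the target fraction is f = 2300/8262 ≈ 0.278.
Interpolate at f ≈ 0.278 with slerp weights a = sin((1−f)δ)/sin δ ≈ 1.147, b = sin(fδ)/sin δ ≈ 0.631.
p = a·p₁ + b·p₂ ≈ (0.210, -0.965, 0.155); φ = arcsin(p_z) ≈ 8.92°, λ = atan2(p_y, p_x) ≈ -77.72°.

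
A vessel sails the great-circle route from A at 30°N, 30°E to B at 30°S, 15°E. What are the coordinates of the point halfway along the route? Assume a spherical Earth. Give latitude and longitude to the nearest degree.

≈ 0°N, 22°E

The haversine formula gives a central angle δ ≈ 1.076 rad (61.7°) between the endpoints.
Interpolate at f = 1/2 with slerp weights a = sin((1−f)δ)/sin δ ≈ 0.582, b = sin(fδ)/sin δ ≈ 0.582.
p = a·p₁ + b·p₂ ≈ (0.924, 0.383, 0.000); φ = arcsin(p_z) ≈ 0.00°, λ = atan2(p_y, p_x) ≈ 22.50°.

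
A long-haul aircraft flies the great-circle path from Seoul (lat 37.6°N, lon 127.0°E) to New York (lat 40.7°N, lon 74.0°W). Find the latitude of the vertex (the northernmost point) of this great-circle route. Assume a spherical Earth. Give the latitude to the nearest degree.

The great circle lies in the plane with unit normal n̂ = (p₁ × p₂)/|p₁ × p₂|.
Here n̂_z ≈ +0.218; the vertex latitude is φ_max = arccos|n̂_z| ≈ 77.4°.

≈ 77°N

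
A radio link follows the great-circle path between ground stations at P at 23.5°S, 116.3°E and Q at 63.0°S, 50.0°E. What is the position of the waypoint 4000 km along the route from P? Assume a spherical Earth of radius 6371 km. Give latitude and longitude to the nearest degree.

Convert each endpoint to a unit vector on the sphere (x = cos φ cos λ, y = cos φ sin λ, z = sin φ).
The central angle between the endpoints is δ = arccos(p₁·p₂) ≈ 1.021 rad (58.5°). The total great-circle distance is δ·R ≈ 1.021 × 6371 ≈ 6504 km, so the target fraction is f = 4000/6504 ≈ 0.615.
Interpolate at f ≈ 0.615 with slerp weights a = sin((1−f)δ)/sin δ ≈ 0.449, b = sin(fδ)/sin δ ≈ 0.689.
p = a·p₁ + b·p₂ ≈ (0.019, 0.609, -0.793); φ = arcsin(p_z) ≈ -52.47°, λ = atan2(p_y, p_x) ≈ 88.26°.

≈ 52°S, 88°E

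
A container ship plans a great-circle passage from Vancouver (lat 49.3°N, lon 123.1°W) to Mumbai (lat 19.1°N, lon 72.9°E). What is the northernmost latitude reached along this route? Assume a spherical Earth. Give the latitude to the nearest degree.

The great circle lies in the plane with unit normal n̂ = (p₁ × p₂)/|p₁ × p₂|.
Here n̂_z ≈ -0.181; the vertex latitude is φ_max = arccos|n̂_z| ≈ 79.6°.
Check via Clairaut: cos φ_max = |cos φ₁| · sin C = cos(49.3°)·sin(16.1°) ≈ 0.181, again giving ≈ 79.6°.

≈ 80°N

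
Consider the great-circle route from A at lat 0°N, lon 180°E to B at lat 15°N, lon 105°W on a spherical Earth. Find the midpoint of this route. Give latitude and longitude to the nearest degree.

Write both endpoints as unit vectors p₁, p₂ with components (cos φ cos λ, cos φ sin λ, sin φ).
The central angle between the endpoints is δ = arccos(p₁·p₂) ≈ 1.318 rad (75.5°).
Interpolate at f = 1/2 with slerp weights a = sin((1−f)δ)/sin δ ≈ 0.632, b = sin(fδ)/sin δ ≈ 0.632.
p = a·p₁ + b·p₂ ≈ (-0.791, -0.590, 0.164); φ = arcsin(p_z) ≈ 9.42°, λ = atan2(p_y, p_x) ≈ -143.26°.

≈ lat 9°N, lon 143°W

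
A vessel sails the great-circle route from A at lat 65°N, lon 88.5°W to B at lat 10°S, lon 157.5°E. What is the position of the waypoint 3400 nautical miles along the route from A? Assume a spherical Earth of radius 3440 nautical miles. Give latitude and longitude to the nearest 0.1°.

Write both endpoints as unit vectors p₁, p₂ with components (cos φ cos λ, cos φ sin λ, sin φ).
The central angle between the endpoints is δ = arccos(p₁·p₂) ≈ 1.904 rad (109.1°). The total great-circle distance is δ·R ≈ 1.904 × 3440 ≈ 6548 nmi, so the target fraction is f = 3400/6548 ≈ 0.519.
Interpolate at f ≈ 0.519 with slerp weights a = sin((1−f)δ)/sin δ ≈ 0.839, b = sin(fδ)/sin δ ≈ 0.884.
p = a·p₁ + b·p₂ ≈ (-0.795, -0.021, 0.607); φ = arcsin(p_z) ≈ 37.35°, λ = atan2(p_y, p_x) ≈ -178.46°.

≈ lat 37.3°N, lon 178.5°W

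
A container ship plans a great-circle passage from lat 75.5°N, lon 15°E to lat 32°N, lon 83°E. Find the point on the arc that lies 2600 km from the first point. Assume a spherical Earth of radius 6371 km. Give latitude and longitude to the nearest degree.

Write both endpoints as unit vectors p₁, p₂ with components (cos φ cos λ, cos φ sin λ, sin φ).
The central angle between the endpoints is δ = arccos(p₁·p₂) ≈ 0.937 rad (53.7°). The total great-circle distance is δ·R ≈ 0.937 × 6371 ≈ 5967 km, so the target fraction is f = 2600/5967 ≈ 0.436.
Interpolate at f ≈ 0.436 with slerp weights a = sin((1−f)δ)/sin δ ≈ 0.626, b = sin(fδ)/sin δ ≈ 0.493.
p = a·p₁ + b·p₂ ≈ (0.202, 0.455, 0.867); φ = arcsin(p_z) ≈ 60.12°, λ = atan2(p_y, p_x) ≈ 66.04°.

≈ lat 60°N, lon 66°E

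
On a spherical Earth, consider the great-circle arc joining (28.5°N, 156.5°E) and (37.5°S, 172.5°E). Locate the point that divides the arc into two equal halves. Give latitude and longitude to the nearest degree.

≈ (5°S, 164°E)

Convert each endpoint to a unit vector on the sphere (x = cos φ cos λ, y = cos φ sin λ, z = sin φ).
The central angle between the endpoints is δ = arccos(p₁·p₂) ≈ 1.181 rad (67.7°).
Interpolate at f = 1/2 with slerp weights a = sin((1−f)δ)/sin δ ≈ 0.602, b = sin(fδ)/sin δ ≈ 0.602.
p = a·p₁ + b·p₂ ≈ (-0.959, 0.273, -0.079); φ = arcsin(p_z) ≈ -4.54°, λ = atan2(p_y, p_x) ≈ 164.09°.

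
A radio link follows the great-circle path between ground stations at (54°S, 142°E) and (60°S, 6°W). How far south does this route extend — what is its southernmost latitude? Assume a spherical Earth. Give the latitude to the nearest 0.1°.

The great circle lies in the plane with unit normal n̂ = (p₁ × p₂)/|p₁ × p₂|.
Here n̂_z ≈ -0.175; the vertex latitude is φ_max = arccos|n̂_z| ≈ 79.9°.
Check via Clairaut: cos φ_max = |cos φ₁| · sin C = cos(54.0°)·sin(162.7°) ≈ 0.175, again giving ≈ 79.9°.

≈ 79.9°S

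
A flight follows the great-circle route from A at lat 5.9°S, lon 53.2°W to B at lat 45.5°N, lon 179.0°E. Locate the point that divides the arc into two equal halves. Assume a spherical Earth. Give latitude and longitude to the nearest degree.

From cos δ = sin φ₁ sin φ₂ + cos φ₁ cos φ₂ cos Δλ, the central angle is δ ≈ 2.095 rad (120.0°).
Interpolate at f = 1/2 with slerp weights a = sin((1−f)δ)/sin δ ≈ 1.001, b = sin(fδ)/sin δ ≈ 1.001.
p = a·p₁ + b·p₂ ≈ (-0.105, -0.785, 0.611); φ = arcsin(p_z) ≈ 37.65°, λ = atan2(p_y, p_x) ≈ -97.62°.

≈ lat 38°N, lon 98°W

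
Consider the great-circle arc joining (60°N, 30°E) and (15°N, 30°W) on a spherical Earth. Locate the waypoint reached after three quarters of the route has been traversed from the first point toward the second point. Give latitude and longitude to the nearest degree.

≈ (28°N, 21°W)

Convert each endpoint to a unit vector on the sphere (x = cos φ cos λ, y = cos φ sin λ, z = sin φ).
The central angle between the endpoints is δ = arccos(p₁·p₂) ≈ 1.086 rad (62.2°).
Interpolate at f = 3/4 with slerp weights a = sin((1−f)δ)/sin δ ≈ 0.303, b = sin(fδ)/sin δ ≈ 0.822.
p = a·p₁ + b·p₂ ≈ (0.819, -0.321, 0.475); φ = arcsin(p_z) ≈ 28.38°, λ = atan2(p_y, p_x) ≈ -21.42°.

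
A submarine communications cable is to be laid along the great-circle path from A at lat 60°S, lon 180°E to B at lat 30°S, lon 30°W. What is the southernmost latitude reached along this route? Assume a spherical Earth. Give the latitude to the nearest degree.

The great circle lies in the plane with unit normal n̂ = (p₁ × p₂)/|p₁ × p₂|.
Here n̂_z ≈ +0.217; the vertex latitude is φ_max = arccos|n̂_z| ≈ 77.5°.
Check via Clairaut: cos φ_max = |cos φ₁| · sin C = cos(60.0°)·sin(154.3°) ≈ 0.217, again giving ≈ 77.5°.

≈ 77°S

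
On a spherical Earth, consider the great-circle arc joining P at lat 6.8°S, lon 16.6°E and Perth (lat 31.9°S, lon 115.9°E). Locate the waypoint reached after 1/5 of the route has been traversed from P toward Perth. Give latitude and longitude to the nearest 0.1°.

From cos δ = sin φ₁ sin φ₂ + cos φ₁ cos φ₂ cos Δλ, the central angle is δ ≈ 1.645 rad (94.2°).
Interpolate at f = 1/5 with slerp weights a = sin((1−f)δ)/sin δ ≈ 0.970, b = sin(fδ)/sin δ ≈ 0.324.
p = a·p₁ + b·p₂ ≈ (0.803, 0.523, -0.286); φ = arcsin(p_z) ≈ -16.62°, λ = atan2(p_y, p_x) ≈ 33.05°.

≈ lat 16.6°S, lon 33.1°E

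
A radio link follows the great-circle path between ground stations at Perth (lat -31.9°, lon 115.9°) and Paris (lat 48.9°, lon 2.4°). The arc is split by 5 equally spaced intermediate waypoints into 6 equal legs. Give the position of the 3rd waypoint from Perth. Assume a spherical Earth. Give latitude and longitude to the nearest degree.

≈ lat 15°, lon 70°

The haversine formula gives a central angle δ ≈ 2.240 rad (128.4°) between the endpoints.
Interpolate at f = 3/6 with slerp weights a = sin((1−f)δ)/sin δ ≈ 1.148, b = sin(fδ)/sin δ ≈ 1.148.
p = a·p₁ + b·p₂ ≈ (0.328, 0.908, 0.258); φ = arcsin(p_z) ≈ 14.98°, λ = atan2(p_y, p_x) ≈ 70.13°.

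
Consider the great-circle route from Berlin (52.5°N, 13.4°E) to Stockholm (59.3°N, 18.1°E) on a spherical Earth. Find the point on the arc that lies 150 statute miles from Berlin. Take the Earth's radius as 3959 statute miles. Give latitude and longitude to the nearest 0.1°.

≈ 54.5°N, 14.6°E

The haversine formula gives a central angle δ ≈ 0.127 rad (7.3°) between the endpoints. The total great-circle distance is δ·R ≈ 0.127 × 3959 ≈ 504 mi, so the target fraction is f = 150/504 ≈ 0.298.
Interpolate at f ≈ 0.298 with slerp weights a = sin((1−f)δ)/sin δ ≈ 0.703, b = sin(fδ)/sin δ ≈ 0.299.
p = a·p₁ + b·p₂ ≈ (0.561, 0.147, 0.815); φ = arcsin(p_z) ≈ 54.54°, λ = atan2(p_y, p_x) ≈ 14.63°.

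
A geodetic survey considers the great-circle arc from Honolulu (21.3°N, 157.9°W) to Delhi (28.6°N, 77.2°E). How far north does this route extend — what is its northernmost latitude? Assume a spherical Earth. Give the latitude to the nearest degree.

≈ 45°N

The great circle lies in the plane with unit normal n̂ = (p₁ × p₂)/|p₁ × p₂|.
Here n̂_z ≈ -0.702; the vertex latitude is φ_max = arccos|n̂_z| ≈ 45.4°.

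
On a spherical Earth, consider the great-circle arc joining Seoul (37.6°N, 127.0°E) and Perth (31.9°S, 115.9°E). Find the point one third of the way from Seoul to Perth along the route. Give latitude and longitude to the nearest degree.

≈ 14°N, 123°E

The haversine formula gives a central angle δ ≈ 1.226 rad (70.3°) between the endpoints.
Interpolate at f = 1/3 with slerp weights a = sin((1−f)δ)/sin δ ≈ 0.775, b = sin(fδ)/sin δ ≈ 0.422.
p = a·p₁ + b·p₂ ≈ (-0.526, 0.813, 0.250); φ = arcsin(p_z) ≈ 14.46°, λ = atan2(p_y, p_x) ≈ 122.91°.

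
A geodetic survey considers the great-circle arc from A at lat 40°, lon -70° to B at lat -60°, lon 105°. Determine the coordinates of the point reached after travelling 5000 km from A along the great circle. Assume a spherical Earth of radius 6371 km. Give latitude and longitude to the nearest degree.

≈ lat -5°, lon -65°

From cos δ = sin φ₁ sin φ₂ + cos φ₁ cos φ₂ cos Δλ, the central angle is δ ≈ 2.788 rad (159.8°). The total great-circle distance is δ·R ≈ 2.788 × 6371 ≈ 17764 km, so the target fraction is f = 5000/17764 ≈ 0.281.
Interpolate at f ≈ 0.281 with slerp weights a = sin((1−f)δ)/sin δ ≈ 2.624, b = sin(fδ)/sin δ ≈ 2.042.
p = a·p₁ + b·p₂ ≈ (0.423, -0.902, -0.082); φ = arcsin(p_z) ≈ -4.72°, λ = atan2(p_y, p_x) ≈ -64.88°.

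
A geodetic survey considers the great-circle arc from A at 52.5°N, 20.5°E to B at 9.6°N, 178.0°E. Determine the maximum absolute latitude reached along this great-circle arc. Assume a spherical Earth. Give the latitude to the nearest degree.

≈ 75°N

The great circle lies in the plane with unit normal n̂ = (p₁ × p₂)/|p₁ × p₂|.
Here n̂_z ≈ +0.253; the vertex latitude is φ_max = arccos|n̂_z| ≈ 75.3°.
Check via Clairaut: cos φ_max = |cos φ₁| · sin C = cos(52.5°)·sin(24.6°) ≈ 0.253, again giving ≈ 75.3°.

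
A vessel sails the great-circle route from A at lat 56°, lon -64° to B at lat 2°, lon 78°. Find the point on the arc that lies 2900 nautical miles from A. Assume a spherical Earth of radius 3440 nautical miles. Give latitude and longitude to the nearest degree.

Write both endpoints as unit vectors p₁, p₂ with components (cos φ cos λ, cos φ sin λ, sin φ).
The central angle between the endpoints is δ = arccos(p₁·p₂) ≈ 1.995 rad (114.3°). The total great-circle distance is δ·R ≈ 1.995 × 3440 ≈ 6862 nmi, so the target fraction is f = 2900/6862 ≈ 0.423.
Interpolate at f ≈ 0.423 with slerp weights a = sin((1−f)δ)/sin δ ≈ 1.002, b = sin(fδ)/sin δ ≈ 0.819.
p = a·p₁ + b·p₂ ≈ (0.416, 0.297, 0.860); φ = arcsin(p_z) ≈ 59.26°, λ = atan2(p_y, p_x) ≈ 35.54°.

≈ lat 59°, lon 36°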